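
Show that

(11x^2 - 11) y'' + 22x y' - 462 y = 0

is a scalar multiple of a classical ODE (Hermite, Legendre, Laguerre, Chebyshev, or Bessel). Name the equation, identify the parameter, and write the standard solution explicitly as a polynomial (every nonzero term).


All three coefficients share the factor -11; dividing through by -11 gives  (1 - x^2) y'' - 2x y' + 42 y = 0.
This matches the Legendre equation (1 - x^2) y'' - 2x y' + n(n+1) y = 0 (note the -2x y' term) with n(n+1) = 42, so n = 6; the polynomial solution is P_6(x).
With y = sum_k a_k x^k, matching x^k gives (k+2)(k+1) a_{k+2} = [k(k+1) - n(n+1)] a_k = (k - 6)(k + 7) a_k. The right side vanishes at k = 6, so the series with the parity of 6 terminates at degree 6.
Standard normalization (P_n(1) = 1): leading coefficient (2n)!/(2^n (n!)^2) = 479001600/(64*518400) = 231/16, so a_6 = 231/16. Work downward with a_k = (k+1)(k+2) a_{k+2} / ((k - 6)(k + 7)):
  a_4 = (5)(6)(231/16) / ((4 - 6)(4 + 7)) = (3465/8)/(-22) = -315/16
  a_2 = (3)(4)(-315/16) / ((2 - 6)(2 + 7)) = (-945/4)/(-36) = 105/16
  a_0 = (1)(2)(105/16) / ((0 - 6)(0 + 7)) = (105/8)/(-42) = -5/16
Hence P_6(x) = 231 x^6/16 - 315 x^4/16 + 105 x^2/16 - 5/16.

P_6(x); series = 231 x^6/16 - 315 x^4/16 + 105 x^2/16 - 5/16


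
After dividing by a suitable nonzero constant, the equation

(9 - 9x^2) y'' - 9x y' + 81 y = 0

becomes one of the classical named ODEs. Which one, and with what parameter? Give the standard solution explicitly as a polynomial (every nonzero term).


All three coefficients share the factor 9; dividing through by 9 gives  (1 - x^2) y'' - x y' + 9 y = 0.
This matches the Chebyshev equation (1 - x^2) y'' - x y' + n^2 y = 0 (note the -x y' term, not -2x y') with n^2 = 9, so n = 3; the polynomial solution is T_3(x).
With y = sum_k a_k x^k, matching x^k gives (k+2)(k+1) a_{k+2} = (k^2 - n^2) a_k = (k - 3)(k + 3) a_k. The right side vanishes at k = 3, so the series with the parity of 3 terminates at degree 3.
Standard normalization: leading coefficient of T_n is 2^(n-1), so a_3 = 2^2 = 4. Work downward with a_k = (k+1)(k+2) a_{k+2} / ((k - 3)(k + 3)):
  a_1 = (2)(3)(4) / ((1 - 3)(1 + 3)) = 24/(-8) = -3
Hence T_3(x) = 4 x^3 - 3 x.

T_3(x); series = 4 x^3 - 3 x


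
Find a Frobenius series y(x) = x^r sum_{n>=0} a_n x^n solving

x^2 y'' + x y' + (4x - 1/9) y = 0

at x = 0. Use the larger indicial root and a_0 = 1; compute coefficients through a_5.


Write in Frobenius form y'' + (p(x)/x) y' + (q(x)/x^2) y = 0:
  p(x) = 1,  q(x) = 4x - 1/9.
Indicial equation: r(r-1) + (1) r + (-1/9) = 0 -> roots r_1 = 1/3, r_2 = -1/3.
Take r = r_1 = 1/3. Let y(x) = x^r sum_{n>=0} a_n x^n with a_0 = 1.
Substitute y = x^r sum a_n x^n and match x^{r+n}. The recurrence is
  D(n) a_n + 4 a_{n-1} = 0,  where D(n) = (r+n)(r+n-1) + (1)(r+n) + (-1/9).
  a_n = -4 / D(n) * a_{n-1}.
Since the indicial polynomial factors as (r - r_1)(r - r_2), D(n) = (r_1 + n - r_1)(r_1 + n - r_2) = n(n + 2/3).
Evaluating step by step (a_0 = 1):
  n = 1: D(1) = 1(1 + 2/3) = 5/3; numerator = -4(1) = -4; a_1 = (-4)/(5/3) = -12/5
  n = 2: D(2) = 2(2 + 2/3) = 16/3; numerator = -4(-12/5) = 48/5; a_2 = (48/5)/(16/3) = 9/5
  n = 3: D(3) = 3(3 + 2/3) = 11; numerator = -4(9/5) = -36/5; a_3 = (-36/5)/(11) = -36/55
  n = 4: D(4) = 4(4 + 2/3) = 56/3; numerator = -4(-36/55) = 144/55; a_4 = (144/55)/(56/3) = 54/385
  n = 5: D(5) = 5(5 + 2/3) = 85/3; numerator = -4(54/385) = -216/385; a_5 = (-216/385)/(85/3) = -648/32725

r = 1/3; a_0 = 1; a_1 = -12/5; a_2 = 9/5; a_3 = -36/55; a_4 = 54/385; a_5 = -648/32725


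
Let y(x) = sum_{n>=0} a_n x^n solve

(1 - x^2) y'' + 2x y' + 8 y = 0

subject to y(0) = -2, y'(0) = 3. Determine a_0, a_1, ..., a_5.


Ansatz: y(x) = sum_{n>=0} a_n x^n, so y'(x) = sum_{n>=1} n a_n x^(n-1) and y''(x) = sum_{n>=2} n(n-1) a_n x^(n-2).
Substitute into P(x) y'' + Q(x) y' + R(x) y = 0 with P(x) = 1 - x^2, Q(x) = 2x, R(x) = 8, and match powers of x.
Initial conditions: a_0 = -2, a_1 = 3.
Setting the coefficient of each power of x to zero and solving order by order (substituting the coefficients already found):
  x^0: 2 a_2 + 8 a_0 = 0  ->  2 a_2 = -8 a_0 = 16  ->  a_2 = 8
  x^1: 6 a_3 + 10 a_1 = 0  ->  6 a_3 = -10 a_1 = -30  ->  a_3 = -5
  x^2: 12 a_4 + 10 a_2 = 0  ->  12 a_4 = -10 a_2 = -80  ->  a_4 = -20/3
  x^3: 20 a_5 + 8 a_3 = 0  ->  20 a_5 = -8 a_3 = 40  ->  a_5 = 2
Truncated series: y(x) = -2 + 3 x + 8 x^2 - 5 x^3 - (20/3) x^4 + 2 x^5 + O(x^6).

a_0 = -2; a_1 = 3; a_2 = 8; a_3 = -5; a_4 = -20/3; a_5 = 2


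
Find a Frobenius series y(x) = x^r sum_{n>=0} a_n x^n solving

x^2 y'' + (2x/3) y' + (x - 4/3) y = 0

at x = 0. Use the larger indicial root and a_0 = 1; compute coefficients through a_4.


Write in Frobenius form y'' + (p(x)/x) y' + (q(x)/x^2) y = 0:
  p(x) = 2/3,  q(x) = x - 4/3.
Indicial equation: r(r-1) + (2/3) r + (-4/3) = 0 -> roots r_1 = 4/3, r_2 = -1.
Take r = r_1 = 4/3. Let y(x) = x^r sum_{n>=0} a_n x^n with a_0 = 1.
Substitute y = x^r sum a_n x^n and match x^{r+n}. The recurrence is
  D(n) a_n + 1 a_{n-1} = 0,  where D(n) = (r+n)(r+n-1) + (2/3)(r+n) + (-4/3).
  a_n = -1 / D(n) * a_{n-1}.
Since the indicial polynomial factors as (r - r_1)(r - r_2), D(n) = (r_1 + n - r_1)(r_1 + n - r_2) = n(n + 7/3).
Evaluating step by step (a_0 = 1):
  n = 1: D(1) = 1(1 + 7/3) = 10/3; numerator = -1(1) = -1; a_1 = (-1)/(10/3) = -3/10
  n = 2: D(2) = 2(2 + 7/3) = 26/3; numerator = -1(-3/10) = 3/10; a_2 = (3/10)/(26/3) = 9/260
  n = 3: D(3) = 3(3 + 7/3) = 16; numerator = -1(9/260) = -9/260; a_3 = (-9/260)/(16) = -9/4160
  n = 4: D(4) = 4(4 + 7/3) = 76/3; numerator = -1(-9/4160) = 9/4160; a_4 = (9/4160)/(76/3) = 27/316160

r = 4/3; a_0 = 1; a_1 = -3/10; a_2 = 9/260; a_3 = -9/4160; a_4 = 27/316160


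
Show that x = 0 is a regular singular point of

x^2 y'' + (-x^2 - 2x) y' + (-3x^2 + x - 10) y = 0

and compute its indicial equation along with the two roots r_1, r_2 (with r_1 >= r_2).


Divide by x^2 to reach normal form y'' + P_1(x) y' + P_2(x) y = 0 with P_1(x) = -1 - 2/x and P_2(x) = -3 + 1/x - 10/x^2.
x = 0 is a singular point because the y'-coefficient -1 - 2/x has a pole at x = 0 and the y-coefficient -3 + 1/x - 10/x^2 has a pole at x = 0.
It is a regular singular point because x P_1(x) = p(x) = -x - 2 and x^2 P_2(x) = q(x) = -3x^2 + x - 10 are polynomials, hence analytic at x = 0.
p(0) = -2,  q(0) = -10.
Indicial equation: r(r-1) + p(0) r + q(0) = 0, i.e. r^2 + (p(0) - 1) r + q(0) = 0, i.e. r^2 - 3 r - 10 = 0.
Discriminant: (-3)^2 - 4(-10) = 49, so r = (3 ± 7)/2.
Solving: r_1 = 5, r_2 = -2.

indicial: r^2 - 3 r - 10 = 0; roots r_1 = 5, r_2 = -2


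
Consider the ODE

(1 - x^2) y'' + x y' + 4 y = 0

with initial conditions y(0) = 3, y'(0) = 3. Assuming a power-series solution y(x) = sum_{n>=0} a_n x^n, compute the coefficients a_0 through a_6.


Ansatz: y(x) = sum_{n>=0} a_n x^n, so y'(x) = sum_{n>=1} n a_n x^(n-1) and y''(x) = sum_{n>=2} n(n-1) a_n x^(n-2).
Substitute into P(x) y'' + Q(x) y' + R(x) y = 0 with P(x) = 1 - x^2, Q(x) = x, R(x) = 4, and match powers of x.
Initial conditions: a_0 = 3, a_1 = 3.
Setting the coefficient of each power of x to zero and solving order by order (substituting the coefficients already found):
  x^0: 2 a_2 + 4 a_0 = 0  ->  2 a_2 = -4 a_0 = -12  ->  a_2 = -6
  x^1: 6 a_3 + 5 a_1 = 0  ->  6 a_3 = -5 a_1 = -15  ->  a_3 = -5/2
  x^2: 12 a_4 + 4 a_2 = 0  ->  12 a_4 = -4 a_2 = 24  ->  a_4 = 2
  x^3: 20 a_5 + a_3 = 0  ->  20 a_5 = -a_3 = 5/2  ->  a_5 = 1/8
  x^4: 30 a_6 - 4 a_4 = 0  ->  30 a_6 = 4 a_4 = 8  ->  a_6 = 4/15
Truncated series: y(x) = 3 + 3 x - 6 x^2 - (5/2) x^3 + 2 x^4 + (1/8) x^5 + (4/15) x^6 + O(x^7).

a_0 = 3; a_1 = 3; a_2 = -6; a_3 = -5/2; a_4 = 2; a_5 = 1/8; a_6 = 4/15


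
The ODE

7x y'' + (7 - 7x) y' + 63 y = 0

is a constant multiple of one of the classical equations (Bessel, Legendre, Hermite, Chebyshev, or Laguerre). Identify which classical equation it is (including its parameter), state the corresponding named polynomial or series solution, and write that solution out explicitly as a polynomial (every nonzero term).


All three coefficients share the factor 7; dividing through by 7 gives  x y'' + (1 - x) y' + 9 y = 0.
This matches the Laguerre equation x y'' + (1 - x) y' + n y = 0 with n = 9; the polynomial solution is L_9(x).
With y = sum_k a_k x^k, matching x^k gives (k+1)k a_{k+1} + (k+1) a_{k+1} - k a_k + n a_k = 0, i.e. (k+1)^2 a_{k+1} = (k - n) a_k = (k - 9) a_k. The right side vanishes at k = 9, so the series terminates at degree 9.
Standard normalization L_n(0) = 1 gives a_0 = 1. Work upward with a_{k+1} = (k - 9) a_k / (k+1)^2:
  a_1 = (0 - 9)(1) / 1^2 = -9/1 = -9
  a_2 = (1 - 9)(-9) / 2^2 = 72/4 = 18
  a_3 = (2 - 9)(18) / 3^2 = -126/9 = -14
  a_4 = (3 - 9)(-14) / 4^2 = 84/16 = 21/4
  a_5 = (4 - 9)(21/4) / 5^2 = (-105/4)/25 = -21/20
  a_6 = (5 - 9)(-21/20) / 6^2 = (21/5)/36 = 7/60
  a_7 = (6 - 9)(7/60) / 7^2 = (-7/20)/49 = -1/140
  a_8 = (7 - 9)(-1/140) / 8^2 = (1/70)/64 = 1/4480
  a_9 = (8 - 9)(1/4480) / 9^2 = (-1/4480)/81 = -1/362880
Hence L_9(x) = -x^9/362880 + x^8/4480 - x^7/140 + 7 x^6/60 - 21 x^5/20 + 21 x^4/4 - 14 x^3 + 18 x^2 - 9 x + 1.

L_9(x); series = -x^9/362880 + x^8/4480 - x^7/140 + 7 x^6/60 - 21 x^5/20 + 21 x^4/4 - 14 x^3 + 18 x^2 - 9 x + 1


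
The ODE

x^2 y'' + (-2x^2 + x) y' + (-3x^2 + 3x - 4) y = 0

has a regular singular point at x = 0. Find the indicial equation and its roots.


Divide by x^2 to reach normal form y'' + P_1(x) y' + P_2(x) y = 0 with P_1(x) = -2 + 1/x and P_2(x) = -3 + 3/x - 4/x^2.
x = 0 is a singular point because the y'-coefficient -2 + 1/x has a pole at x = 0 and the y-coefficient -3 + 3/x - 4/x^2 has a pole at x = 0.
It is a regular singular point because x P_1(x) = p(x) = 1 - 2x and x^2 P_2(x) = q(x) = -3x^2 + 3x - 4 are polynomials, hence analytic at x = 0.
p(0) = 1,  q(0) = -4.
Indicial equation: r(r-1) + p(0) r + q(0) = 0, i.e. r^2 + (p(0) - 1) r + q(0) = 0, i.e. r^2 - 4 = 0.
Discriminant: (0)^2 - 4(-4) = 16, so r = (0 ± 4)/2.
Solving: r_1 = 2, r_2 = -2.

indicial: r^2 - 4 = 0; roots r_1 = 2, r_2 = -2


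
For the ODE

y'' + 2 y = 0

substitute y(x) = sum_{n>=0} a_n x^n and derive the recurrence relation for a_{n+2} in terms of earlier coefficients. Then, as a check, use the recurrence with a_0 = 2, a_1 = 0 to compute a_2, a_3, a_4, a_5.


Substitute y = sum_n a_n x^n into y'' + (const) y = 0.
y''(x) = sum_{n>=0} (n+2)(n+1) a_{n+2} x^n.
The ODE becomes sum_n [(n+2)(n+1) a_{n+2} + 2 a_n] x^n = 0.
Setting each coefficient to zero gives the recurrence:
  (n+2)(n+1) a_{n+2} + 2 a_n = 0,
  a_{n+2} = -2 / ((n+1)(n+2)) a_n.

Check with a_0 = 2, a_1 = 0 (apply the recurrence for n = 0, 1, 2, 3): a_0 = 2, a_1 = 0, a_2 = -2, a_3 = 0, a_4 = 1/3, a_5 = 0.

a_{n+2} = -2/((n+1)(n+2)) * a_n; check: a_0 = 2, a_1 = 0, a_2 = -2, a_3 = 0, a_4 = 1/3, a_5 = 0


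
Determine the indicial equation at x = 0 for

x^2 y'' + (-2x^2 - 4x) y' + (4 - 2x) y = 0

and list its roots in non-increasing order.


Divide by x^2 to reach normal form y'' + P_1(x) y' + P_2(x) y = 0 with P_1(x) = -2 - 4/x and P_2(x) = -2/x + 4/x^2.
x = 0 is a singular point because the y'-coefficient -2 - 4/x has a pole at x = 0 and the y-coefficient -2/x + 4/x^2 has a pole at x = 0.
It is a regular singular point because x P_1(x) = p(x) = -2x - 4 and x^2 P_2(x) = q(x) = 4 - 2x are polynomials, hence analytic at x = 0.
p(0) = -4,  q(0) = 4.
Indicial equation: r(r-1) + p(0) r + q(0) = 0, i.e. r^2 + (p(0) - 1) r + q(0) = 0, i.e. r^2 - 5 r + 4 = 0.
Discriminant: (-5)^2 - 4(4) = 9, so r = (5 ± 3)/2.
Solving: r_1 = 4, r_2 = 1.

indicial: r^2 - 5 r + 4 = 0; roots r_1 = 4, r_2 = 1


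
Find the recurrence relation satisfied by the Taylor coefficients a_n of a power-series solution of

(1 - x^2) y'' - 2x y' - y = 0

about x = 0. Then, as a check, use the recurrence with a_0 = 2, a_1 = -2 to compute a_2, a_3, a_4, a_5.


Substitute y = sum_n a_n x^n.
(1 - 1 x^2) y'' contributes (n+2)(n+1) a_{n+2} - n(n-1) a_n at x^n.
-2 x y'(x) contributes -2 n a_n at x^n.
-y(x) contributes -1 a_n at x^n.
Matching x^n: (n+2)(n+1) a_{n+2} + (-n(n-1) - 2 n - 1) a_n = 0.
Thus a_{n+2} = (n(n-1) + 2 n + 1) / ((n+1)(n+2)) * a_n.

Check with a_0 = 2, a_1 = -2 (apply the recurrence for n = 0, 1, 2, 3): a_0 = 2, a_1 = -2, a_2 = 1, a_3 = -1, a_4 = 7/12, a_5 = -13/20.

a_(n+2) = (n(n-1) + 2 n + 1) / ((n+1)(n+2)) * a_n; check: a_0 = 2, a_1 = -2, a_2 = 1, a_3 = -1, a_4 = 7/12, a_5 = -13/20


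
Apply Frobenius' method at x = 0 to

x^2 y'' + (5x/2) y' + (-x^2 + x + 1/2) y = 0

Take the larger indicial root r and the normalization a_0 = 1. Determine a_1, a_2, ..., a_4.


Write in Frobenius form y'' + (p(x)/x) y' + (q(x)/x^2) y = 0:
  p(x) = 5/2,  q(x) = -x^2 + x + 1/2.
Indicial equation: r(r-1) + (5/2) r + (1/2) = 0 -> roots r_1 = -1/2, r_2 = -1.
Take r = r_1 = -1/2. Let y(x) = x^r sum_{n>=0} a_n x^n with a_0 = 1.
Substitute y = x^r sum a_n x^n and match x^{r+n}. The recurrence is
  D(n) a_n + 1 a_{n-1} - 1 a_{n-2} = 0,  where D(n) = (r+n)(r+n-1) + (5/2)(r+n) + (1/2).
  a_n = [-1 a_{n-1} + 1 a_{n-2}] / D(n).
Since the indicial polynomial factors as (r - r_1)(r - r_2), D(n) = (r_1 + n - r_1)(r_1 + n - r_2) = n(n + 1/2).
Evaluating step by step (a_0 = 1):
  n = 1: D(1) = 1(1 + 1/2) = 3/2; numerator = -1(1) = -1; a_1 = (-1)/(3/2) = -2/3
  n = 2: D(2) = 2(2 + 1/2) = 5; numerator = -1(-2/3) + 1(1) = 5/3; a_2 = (5/3)/(5) = 1/3
  n = 3: D(3) = 3(3 + 1/2) = 21/2; numerator = -1(1/3) + 1(-2/3) = -1; a_3 = (-1)/(21/2) = -2/21
  n = 4: D(4) = 4(4 + 1/2) = 18; numerator = -1(-2/21) + 1(1/3) = 3/7; a_4 = (3/7)/(18) = 1/42

r = -1/2; a_0 = 1; a_1 = -2/3; a_2 = 1/3; a_3 = -2/21; a_4 = 1/42


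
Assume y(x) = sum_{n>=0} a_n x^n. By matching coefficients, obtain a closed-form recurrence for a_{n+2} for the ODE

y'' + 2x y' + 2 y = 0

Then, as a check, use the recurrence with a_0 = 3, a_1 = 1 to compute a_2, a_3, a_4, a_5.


Substitute y = sum_n a_n x^n.
y''(x) has coefficient (n+2)(n+1) a_{n+2} at x^n;
2 x y'(x) has coefficient 2 n a_n at x^n (shift);
2 y(x) has coefficient 2 a_n at x^n.
Matching x^n: (n+2)(n+1) a_{n+2} + (2n + 2) a_n = 0.
Thus a_{n+2} = (-2n - 2) / ((n+1)(n+2)) * a_n.

Check with a_0 = 3, a_1 = 1 (apply the recurrence for n = 0, 1, 2, 3): a_0 = 3, a_1 = 1, a_2 = -3, a_3 = -2/3, a_4 = 3/2, a_5 = 4/15.

a_(n+2) = (-2n - 2) / ((n+1)(n+2)) * a_n; check: a_0 = 3, a_1 = 1, a_2 = -3, a_3 = -2/3, a_4 = 3/2, a_5 = 4/15


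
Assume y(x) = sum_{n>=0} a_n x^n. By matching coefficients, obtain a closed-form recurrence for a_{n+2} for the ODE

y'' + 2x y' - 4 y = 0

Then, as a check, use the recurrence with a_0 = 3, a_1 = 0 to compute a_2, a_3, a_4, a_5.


Substitute y = sum_n a_n x^n.
y''(x) has coefficient (n+2)(n+1) a_{n+2} at x^n;
2 x y'(x) has coefficient 2 n a_n at x^n (shift);
-4 y(x) has coefficient -4 a_n at x^n.
Matching x^n: (n+2)(n+1) a_{n+2} + (2n - 4) a_n = 0.
Thus a_{n+2} = (-2n + 4) / ((n+1)(n+2)) * a_n.

Check with a_0 = 3, a_1 = 0 (apply the recurrence for n = 0, 1, 2, 3): a_0 = 3, a_1 = 0, a_2 = 6, a_3 = 0, a_4 = 0, a_5 = 0.

a_(n+2) = (-2n + 4) / ((n+1)(n+2)) * a_n; check: a_0 = 3, a_1 = 0, a_2 = 6, a_3 = 0, a_4 = 0, a_5 = 0


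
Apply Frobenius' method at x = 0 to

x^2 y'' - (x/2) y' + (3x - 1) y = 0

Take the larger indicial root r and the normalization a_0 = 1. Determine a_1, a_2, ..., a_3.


Write in Frobenius form y'' + (p(x)/x) y' + (q(x)/x^2) y = 0:
  p(x) = -1/2,  q(x) = 3x - 1.
Indicial equation: r(r-1) + (-1/2) r + (-1) = 0 -> roots r_1 = 2, r_2 = -1/2.
Take r = r_1 = 2. Let y(x) = x^r sum_{n>=0} a_n x^n with a_0 = 1.
Substitute y = x^r sum a_n x^n and match x^{r+n}. The recurrence is
  D(n) a_n + 3 a_{n-1} = 0,  where D(n) = (r+n)(r+n-1) + (-1/2)(r+n) + (-1).
  a_n = -3 / D(n) * a_{n-1}.
Since the indicial polynomial factors as (r - r_1)(r - r_2), D(n) = (r_1 + n - r_1)(r_1 + n - r_2) = n(n + 5/2).
Evaluating step by step (a_0 = 1):
  n = 1: D(1) = 1(1 + 5/2) = 7/2; numerator = -3(1) = -3; a_1 = (-3)/(7/2) = -6/7
  n = 2: D(2) = 2(2 + 5/2) = 9; numerator = -3(-6/7) = 18/7; a_2 = (18/7)/(9) = 2/7
  n = 3: D(3) = 3(3 + 5/2) = 33/2; numerator = -3(2/7) = -6/7; a_3 = (-6/7)/(33/2) = -4/77

r = 2; a_0 = 1; a_1 = -6/7; a_2 = 2/7; a_3 = -4/77


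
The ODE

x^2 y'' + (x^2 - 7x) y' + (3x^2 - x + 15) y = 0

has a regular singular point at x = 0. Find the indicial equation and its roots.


Divide by x^2 to reach normal form y'' + P_1(x) y' + P_2(x) y = 0 with P_1(x) = 1 - 7/x and P_2(x) = 3 - 1/x + 15/x^2.
x = 0 is a singular point because the y'-coefficient 1 - 7/x has a pole at x = 0 and the y-coefficient 3 - 1/x + 15/x^2 has a pole at x = 0.
It is a regular singular point because x P_1(x) = p(x) = x - 7 and x^2 P_2(x) = q(x) = 3x^2 - x + 15 are polynomials, hence analytic at x = 0.
p(0) = -7,  q(0) = 15.
Indicial equation: r(r-1) + p(0) r + q(0) = 0, i.e. r^2 + (p(0) - 1) r + q(0) = 0, i.e. r^2 - 8 r + 15 = 0.
Discriminant: (-8)^2 - 4(15) = 4, so r = (8 ± 2)/2.
Solving: r_1 = 5, r_2 = 3.

indicial: r^2 - 8 r + 15 = 0; roots r_1 = 5, r_2 = 3


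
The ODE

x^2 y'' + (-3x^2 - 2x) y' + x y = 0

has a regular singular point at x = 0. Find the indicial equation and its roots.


Divide by x^2 to reach normal form y'' + P_1(x) y' + P_2(x) y = 0 with P_1(x) = -3 - 2/x and P_2(x) = 1/x.
x = 0 is a singular point because the y'-coefficient -3 - 2/x has a pole at x = 0 and the y-coefficient 1/x has a pole at x = 0.
It is a regular singular point because x P_1(x) = p(x) = -3x - 2 and x^2 P_2(x) = q(x) = x are polynomials, hence analytic at x = 0.
p(0) = -2,  q(0) = 0.
Indicial equation: r(r-1) + p(0) r + q(0) = 0, i.e. r^2 + (p(0) - 1) r + q(0) = 0, i.e. r^2 - 3 r = 0.
Discriminant: (-3)^2 - 4(0) = 9, so r = (3 ± 3)/2.
Solving: r_1 = 3, r_2 = 0.

indicial: r^2 - 3 r = 0; roots r_1 = 3, r_2 = 0


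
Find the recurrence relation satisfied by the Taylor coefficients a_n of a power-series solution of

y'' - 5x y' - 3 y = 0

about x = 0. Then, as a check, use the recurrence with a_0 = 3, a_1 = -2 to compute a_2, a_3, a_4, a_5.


Substitute y = sum_n a_n x^n.
y''(x) has coefficient (n+2)(n+1) a_{n+2} at x^n;
-5 x y'(x) has coefficient -5 n a_n at x^n (shift);
-3 y(x) has coefficient -3 a_n at x^n.
Matching x^n: (n+2)(n+1) a_{n+2} + (-5n - 3) a_n = 0.
Thus a_{n+2} = (5n + 3) / ((n+1)(n+2)) * a_n.

Check with a_0 = 3, a_1 = -2 (apply the recurrence for n = 0, 1, 2, 3): a_0 = 3, a_1 = -2, a_2 = 9/2, a_3 = -8/3, a_4 = 39/8, a_5 = -12/5.

a_(n+2) = (5n + 3) / ((n+1)(n+2)) * a_n; check: a_0 = 3, a_1 = -2, a_2 = 9/2, a_3 = -8/3, a_4 = 39/8, a_5 = -12/5


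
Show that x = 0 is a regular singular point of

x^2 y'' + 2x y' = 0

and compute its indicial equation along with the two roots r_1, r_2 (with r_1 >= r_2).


Divide by x^2 to reach normal form y'' + P_1(x) y' + P_2(x) y = 0 with P_1(x) = 2/x and P_2(x) = 0.
x = 0 is a singular point because the y'-coefficient 2/x has a pole at x = 0.
It is a regular singular point because x P_1(x) = p(x) = 2 and x^2 P_2(x) = q(x) = 0 are polynomials, hence analytic at x = 0.
p(0) = 2,  q(0) = 0.
Indicial equation: r(r-1) + p(0) r + q(0) = 0, i.e. r^2 + (p(0) - 1) r + q(0) = 0, i.e. r^2 + 1 r = 0.
Discriminant: (1)^2 - 4(0) = 1, so r = (-1 ± 1)/2.
Solving: r_1 = 0, r_2 = -1.

indicial: r^2 + 1 r = 0; roots r_1 = 0, r_2 = -1


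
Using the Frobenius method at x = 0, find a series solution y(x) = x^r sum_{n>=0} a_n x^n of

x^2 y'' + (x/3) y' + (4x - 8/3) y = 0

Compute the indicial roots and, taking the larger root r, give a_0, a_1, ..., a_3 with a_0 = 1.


Write in Frobenius form y'' + (p(x)/x) y' + (q(x)/x^2) y = 0:
  p(x) = 1/3,  q(x) = 4x - 8/3.
Indicial equation: r(r-1) + (1/3) r + (-8/3) = 0 -> roots r_1 = 2, r_2 = -4/3.
Take r = r_1 = 2. Let y(x) = x^r sum_{n>=0} a_n x^n with a_0 = 1.
Substitute y = x^r sum a_n x^n and match x^{r+n}. The recurrence is
  D(n) a_n + 4 a_{n-1} = 0,  where D(n) = (r+n)(r+n-1) + (1/3)(r+n) + (-8/3).
  a_n = -4 / D(n) * a_{n-1}.
Since the indicial polynomial factors as (r - r_1)(r - r_2), D(n) = (r_1 + n - r_1)(r_1 + n - r_2) = n(n + 10/3).
Evaluating step by step (a_0 = 1):
  n = 1: D(1) = 1(1 + 10/3) = 13/3; numerator = -4(1) = -4; a_1 = (-4)/(13/3) = -12/13
  n = 2: D(2) = 2(2 + 10/3) = 32/3; numerator = -4(-12/13) = 48/13; a_2 = (48/13)/(32/3) = 9/26
  n = 3: D(3) = 3(3 + 10/3) = 19; numerator = -4(9/26) = -18/13; a_3 = (-18/13)/(19) = -18/247

r = 2; a_0 = 1; a_1 = -12/13; a_2 = 9/26; a_3 = -18/247


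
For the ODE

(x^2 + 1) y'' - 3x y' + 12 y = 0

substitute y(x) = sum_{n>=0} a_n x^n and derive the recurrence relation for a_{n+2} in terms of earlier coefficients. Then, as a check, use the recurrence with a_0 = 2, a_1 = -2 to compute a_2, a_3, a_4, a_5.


Substitute y = sum_n a_n x^n.
(1 + 1 x^2) y'' contributes (n+2)(n+1) a_{n+2} + n(n-1) a_n at x^n.
-3 x y'(x) contributes -3 n a_n at x^n.
12 y(x) contributes 12 a_n at x^n.
Matching x^n: (n+2)(n+1) a_{n+2} + (n(n-1) - 3 n + 12) a_n = 0.
Thus a_{n+2} = (-n(n-1) + 3 n - 12) / ((n+1)(n+2)) * a_n.

Check with a_0 = 2, a_1 = -2 (apply the recurrence for n = 0, 1, 2, 3): a_0 = 2, a_1 = -2, a_2 = -12, a_3 = 3, a_4 = 8, a_5 = -27/20.

a_(n+2) = (-n(n-1) + 3 n - 12) / ((n+1)(n+2)) * a_n; check: a_0 = 2, a_1 = -2, a_2 = -12, a_3 = 3, a_4 = 8, a_5 = -27/20


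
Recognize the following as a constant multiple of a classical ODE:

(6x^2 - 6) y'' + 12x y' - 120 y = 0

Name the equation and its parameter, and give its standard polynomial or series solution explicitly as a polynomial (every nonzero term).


All three coefficients share the factor -6; dividing through by -6 gives  (1 - x^2) y'' - 2x y' + 20 y = 0.
This matches the Legendre equation (1 - x^2) y'' - 2x y' + n(n+1) y = 0 (note the -2x y' term) with n(n+1) = 20, so n = 4; the polynomial solution is P_4(x).
With y = sum_k a_k x^k, matching x^k gives (k+2)(k+1) a_{k+2} = [k(k+1) - n(n+1)] a_k = (k - 4)(k + 5) a_k. The right side vanishes at k = 4, so the series with the parity of 4 terminates at degree 4.
Standard normalization (P_n(1) = 1): leading coefficient (2n)!/(2^n (n!)^2) = 40320/(16*576) = 35/8, so a_4 = 35/8. Work downward with a_k = (k+1)(k+2) a_{k+2} / ((k - 4)(k + 5)):
  a_2 = (3)(4)(35/8) / ((2 - 4)(2 + 5)) = (105/2)/(-14) = -15/4
  a_0 = (1)(2)(-15/4) / ((0 - 4)(0 + 5)) = (-15/2)/(-20) = 3/8
Hence P_4(x) = 35 x^4/8 - 15 x^2/4 + 3/8.

P_4(x); series = 35 x^4/8 - 15 x^2/4 + 3/8


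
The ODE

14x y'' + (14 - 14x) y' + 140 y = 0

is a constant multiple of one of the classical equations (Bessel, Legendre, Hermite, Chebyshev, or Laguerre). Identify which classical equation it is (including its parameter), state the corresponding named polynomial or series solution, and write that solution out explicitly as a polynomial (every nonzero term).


All three coefficients share the factor 14; dividing through by 14 gives  x y'' + (1 - x) y' + 10 y = 0.
This matches the Laguerre equation x y'' + (1 - x) y' + n y = 0 with n = 10; the polynomial solution is L_10(x).
With y = sum_k a_k x^k, matching x^k gives (k+1)k a_{k+1} + (k+1) a_{k+1} - k a_k + n a_k = 0, i.e. (k+1)^2 a_{k+1} = (k - n) a_k = (k - 10) a_k. The right side vanishes at k = 10, so the series terminates at degree 10.
Standard normalization L_n(0) = 1 gives a_0 = 1. Work upward with a_{k+1} = (k - 10) a_k / (k+1)^2:
  a_1 = (0 - 10)(1) / 1^2 = -10/1 = -10
  a_2 = (1 - 10)(-10) / 2^2 = 90/4 = 45/2
  a_3 = (2 - 10)(45/2) / 3^2 = -180/9 = -20
  a_4 = (3 - 10)(-20) / 4^2 = 140/16 = 35/4
  a_5 = (4 - 10)(35/4) / 5^2 = (-105/2)/25 = -21/10
  a_6 = (5 - 10)(-21/10) / 6^2 = (21/2)/36 = 7/24
  a_7 = (6 - 10)(7/24) / 7^2 = (-7/6)/49 = -1/42
  a_8 = (7 - 10)(-1/42) / 8^2 = (1/14)/64 = 1/896
  a_9 = (8 - 10)(1/896) / 9^2 = (-1/448)/81 = -1/36288
  a_10 = (9 - 10)(-1/36288) / 10^2 = (1/36288)/100 = 1/3628800
Hence L_10(x) = x^10/3628800 - x^9/36288 + x^8/896 - x^7/42 + 7 x^6/24 - 21 x^5/10 + 35 x^4/4 - 20 x^3 + 45 x^2/2 - 10 x + 1.

L_10(x); series = x^10/3628800 - x^9/36288 + x^8/896 - x^7/42 + 7 x^6/24 - 21 x^5/10 + 35 x^4/4 - 20 x^3 + 45 x^2/2 - 10 x + 1


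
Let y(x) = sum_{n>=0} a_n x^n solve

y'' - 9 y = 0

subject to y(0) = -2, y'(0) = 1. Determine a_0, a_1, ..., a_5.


Ansatz: y(x) = sum_{n>=0} a_n x^n, so y'(x) = sum_{n>=1} n a_n x^(n-1) and y''(x) = sum_{n>=2} n(n-1) a_n x^(n-2).
Substitute into P(x) y'' + Q(x) y' + R(x) y = 0 with P(x) = 1, Q(x) = 0, R(x) = -9, and match powers of x.
Initial conditions: a_0 = -2, a_1 = 1.
Setting the coefficient of each power of x to zero and solving order by order (substituting the coefficients already found):
  x^0: 2 a_2 - 9 a_0 = 0  ->  2 a_2 = 9 a_0 = -18  ->  a_2 = -9
  x^1: 6 a_3 - 9 a_1 = 0  ->  6 a_3 = 9 a_1 = 9  ->  a_3 = 3/2
  x^2: 12 a_4 - 9 a_2 = 0  ->  12 a_4 = 9 a_2 = -81  ->  a_4 = -27/4
  x^3: 20 a_5 - 9 a_3 = 0  ->  20 a_5 = 9 a_3 = 27/2  ->  a_5 = 27/40
Truncated series: y(x) = -2 + x - 9 x^2 + (3/2) x^3 - (27/4) x^4 + (27/40) x^5 + O(x^6).

a_0 = -2; a_1 = 1; a_2 = -9; a_3 = 3/2; a_4 = -27/4; a_5 = 27/40


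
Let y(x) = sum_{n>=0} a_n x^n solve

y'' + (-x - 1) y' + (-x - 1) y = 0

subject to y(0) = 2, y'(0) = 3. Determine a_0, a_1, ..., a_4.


Ansatz: y(x) = sum_{n>=0} a_n x^n, so y'(x) = sum_{n>=1} n a_n x^(n-1) and y''(x) = sum_{n>=2} n(n-1) a_n x^(n-2).
Substitute into P(x) y'' + Q(x) y' + R(x) y = 0 with P(x) = 1, Q(x) = -x - 1, R(x) = -x - 1, and match powers of x.
Initial conditions: a_0 = 2, a_1 = 3.
Setting the coefficient of each power of x to zero and solving order by order (substituting the coefficients already found):
  x^0: 2 a_2 - a_1 - a_0 = 0  ->  2 a_2 = a_1 + a_0 = 5  ->  a_2 = 5/2
  x^1: 6 a_3 - 2 a_2 - 2 a_1 - a_0 = 0  ->  6 a_3 = 2 a_2 + 2 a_1 + a_0 = 13  ->  a_3 = 13/6
  x^2: 12 a_4 - 3 a_3 - 3 a_2 - a_1 = 0  ->  12 a_4 = 3 a_3 + 3 a_2 + a_1 = 17  ->  a_4 = 17/12
Truncated series: y(x) = 2 + 3 x + (5/2) x^2 + (13/6) x^3 + (17/12) x^4 + O(x^5).

a_0 = 2; a_1 = 3; a_2 = 5/2; a_3 = 13/6; a_4 = 17/12


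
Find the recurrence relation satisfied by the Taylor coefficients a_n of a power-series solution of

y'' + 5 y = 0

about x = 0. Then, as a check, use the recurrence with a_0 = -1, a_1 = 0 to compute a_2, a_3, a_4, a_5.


Substitute y = sum_n a_n x^n into y'' + (const) y = 0.
y''(x) = sum_{n>=0} (n+2)(n+1) a_{n+2} x^n.
The ODE becomes sum_n [(n+2)(n+1) a_{n+2} + 5 a_n] x^n = 0.
Setting each coefficient to zero gives the recurrence:
  (n+2)(n+1) a_{n+2} + 5 a_n = 0,
  a_{n+2} = -5 / ((n+1)(n+2)) a_n.

Check with a_0 = -1, a_1 = 0 (apply the recurrence for n = 0, 1, 2, 3): a_0 = -1, a_1 = 0, a_2 = 5/2, a_3 = 0, a_4 = -25/24, a_5 = 0.

a_{n+2} = -5/((n+1)(n+2)) * a_n; check: a_0 = -1, a_1 = 0, a_2 = 5/2, a_3 = 0, a_4 = -25/24, a_5 = 0


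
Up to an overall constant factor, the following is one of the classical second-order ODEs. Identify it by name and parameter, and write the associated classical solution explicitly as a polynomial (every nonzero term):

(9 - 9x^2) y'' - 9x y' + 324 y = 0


All three coefficients share the factor 9; dividing through by 9 gives  (1 - x^2) y'' - x y' + 36 y = 0.
This matches the Chebyshev equation (1 - x^2) y'' - x y' + n^2 y = 0 (note the -x y' term, not -2x y') with n^2 = 36, so n = 6; the polynomial solution is T_6(x).
With y = sum_k a_k x^k, matching x^k gives (k+2)(k+1) a_{k+2} = (k^2 - n^2) a_k = (k - 6)(k + 6) a_k. The right side vanishes at k = 6, so the series with the parity of 6 terminates at degree 6.
Standard normalization: leading coefficient of T_n is 2^(n-1), so a_6 = 2^5 = 32. Work downward with a_k = (k+1)(k+2) a_{k+2} / ((k - 6)(k + 6)):
  a_4 = (5)(6)(32) / ((4 - 6)(4 + 6)) = 960/(-20) = -48
  a_2 = (3)(4)(-48) / ((2 - 6)(2 + 6)) = -576/(-32) = 18
  a_0 = (1)(2)(18) / ((0 - 6)(0 + 6)) = 36/(-36) = -1
Hence T_6(x) = 32 x^6 - 48 x^4 + 18 x^2 - 1.

T_6(x); series = 32 x^6 - 48 x^4 + 18 x^2 - 1


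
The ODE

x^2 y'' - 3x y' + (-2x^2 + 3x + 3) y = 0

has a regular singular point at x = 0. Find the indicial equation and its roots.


Divide by x^2 to reach normal form y'' + P_1(x) y' + P_2(x) y = 0 with P_1(x) = -3/x and P_2(x) = -2 + 3/x + 3/x^2.
x = 0 is a singular point because the y'-coefficient -3/x has a pole at x = 0 and the y-coefficient -2 + 3/x + 3/x^2 has a pole at x = 0.
It is a regular singular point because x P_1(x) = p(x) = -3 and x^2 P_2(x) = q(x) = -2x^2 + 3x + 3 are polynomials, hence analytic at x = 0.
p(0) = -3,  q(0) = 3.
Indicial equation: r(r-1) + p(0) r + q(0) = 0, i.e. r^2 + (p(0) - 1) r + q(0) = 0, i.e. r^2 - 4 r + 3 = 0.
Discriminant: (-4)^2 - 4(3) = 4, so r = (4 ± 2)/2.
Solving: r_1 = 3, r_2 = 1.

indicial: r^2 - 4 r + 3 = 0; roots r_1 = 3, r_2 = 1


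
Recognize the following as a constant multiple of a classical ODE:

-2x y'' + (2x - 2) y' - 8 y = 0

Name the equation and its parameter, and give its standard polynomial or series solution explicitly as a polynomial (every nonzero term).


All three coefficients share the factor -2; dividing through by -2 gives  x y'' + (1 - x) y' + 4 y = 0.
This matches the Laguerre equation x y'' + (1 - x) y' + n y = 0 with n = 4; the polynomial solution is L_4(x).
With y = sum_k a_k x^k, matching x^k gives (k+1)k a_{k+1} + (k+1) a_{k+1} - k a_k + n a_k = 0, i.e. (k+1)^2 a_{k+1} = (k - n) a_k = (k - 4) a_k. The right side vanishes at k = 4, so the series terminates at degree 4.
Standard normalization L_n(0) = 1 gives a_0 = 1. Work upward with a_{k+1} = (k - 4) a_k / (k+1)^2:
  a_1 = (0 - 4)(1) / 1^2 = -4/1 = -4
  a_2 = (1 - 4)(-4) / 2^2 = 12/4 = 3
  a_3 = (2 - 4)(3) / 3^2 = -6/9 = -2/3
  a_4 = (3 - 4)(-2/3) / 4^2 = (2/3)/16 = 1/24
Hence L_4(x) = x^4/24 - 2 x^3/3 + 3 x^2 - 4 x + 1.

L_4(x); series = x^4/24 - 2 x^3/3 + 3 x^2 - 4 x + 1


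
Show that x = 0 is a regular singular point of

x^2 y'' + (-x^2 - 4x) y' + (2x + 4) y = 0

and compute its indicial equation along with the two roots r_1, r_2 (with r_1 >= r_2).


Divide by x^2 to reach normal form y'' + P_1(x) y' + P_2(x) y = 0 with P_1(x) = -1 - 4/x and P_2(x) = 2/x + 4/x^2.
x = 0 is a singular point because the y'-coefficient -1 - 4/x has a pole at x = 0 and the y-coefficient 2/x + 4/x^2 has a pole at x = 0.
It is a regular singular point because x P_1(x) = p(x) = -x - 4 and x^2 P_2(x) = q(x) = 2x + 4 are polynomials, hence analytic at x = 0.
p(0) = -4,  q(0) = 4.
Indicial equation: r(r-1) + p(0) r + q(0) = 0, i.e. r^2 + (p(0) - 1) r + q(0) = 0, i.e. r^2 - 5 r + 4 = 0.
Discriminant: (-5)^2 - 4(4) = 9, so r = (5 ± 3)/2.
Solving: r_1 = 4, r_2 = 1.

indicial: r^2 - 5 r + 4 = 0; roots r_1 = 4, r_2 = 1


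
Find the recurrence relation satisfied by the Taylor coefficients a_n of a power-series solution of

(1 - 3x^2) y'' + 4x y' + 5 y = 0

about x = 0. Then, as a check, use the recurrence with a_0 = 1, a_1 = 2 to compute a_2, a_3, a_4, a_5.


Substitute y = sum_n a_n x^n.
(1 - 3 x^2) y'' contributes (n+2)(n+1) a_{n+2} - 3 n(n-1) a_n at x^n.
4 x y'(x) contributes 4 n a_n at x^n.
5 y(x) contributes 5 a_n at x^n.
Matching x^n: (n+2)(n+1) a_{n+2} + (-3 n(n-1) + 4 n + 5) a_n = 0.
Thus a_{n+2} = (3 n(n-1) - 4 n - 5) / ((n+1)(n+2)) * a_n.

Check with a_0 = 1, a_1 = 2 (apply the recurrence for n = 0, 1, 2, 3): a_0 = 1, a_1 = 2, a_2 = -5/2, a_3 = -3, a_4 = 35/24, a_5 = -3/20.

a_(n+2) = (3 n(n-1) - 4 n - 5) / ((n+1)(n+2)) * a_n; check: a_0 = 1, a_1 = 2, a_2 = -5/2, a_3 = -3, a_4 = 35/24, a_5 = -3/20


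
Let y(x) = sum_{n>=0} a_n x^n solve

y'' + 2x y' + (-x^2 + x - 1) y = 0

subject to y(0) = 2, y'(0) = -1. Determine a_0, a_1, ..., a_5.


Ansatz: y(x) = sum_{n>=0} a_n x^n, so y'(x) = sum_{n>=1} n a_n x^(n-1) and y''(x) = sum_{n>=2} n(n-1) a_n x^(n-2).
Substitute into P(x) y'' + Q(x) y' + R(x) y = 0 with P(x) = 1, Q(x) = 2x, R(x) = -x^2 + x - 1, and match powers of x.
Initial conditions: a_0 = 2, a_1 = -1.
Setting the coefficient of each power of x to zero and solving order by order (substituting the coefficients already found):
  x^0: 2 a_2 - a_0 = 0  ->  2 a_2 = a_0 = 2  ->  a_2 = 1
  x^1: 6 a_3 + a_1 + a_0 = 0  ->  6 a_3 = -a_1 - a_0 = -1  ->  a_3 = -1/6
  x^2: 12 a_4 + 3 a_2 + a_1 - a_0 = 0  ->  12 a_4 = -3 a_2 - a_1 + a_0 = 0  ->  a_4 = 0
  x^3: 20 a_5 + 5 a_3 + a_2 - a_1 = 0  ->  20 a_5 = -5 a_3 - a_2 + a_1 = -7/6  ->  a_5 = -7/120
Truncated series: y(x) = 2 - x + x^2 - (1/6) x^3 - (7/120) x^5 + O(x^6).

a_0 = 2; a_1 = -1; a_2 = 1; a_3 = -1/6; a_4 = 0; a_5 = -7/120


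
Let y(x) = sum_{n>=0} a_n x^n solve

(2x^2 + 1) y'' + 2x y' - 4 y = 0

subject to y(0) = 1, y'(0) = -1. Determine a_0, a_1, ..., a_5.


Ansatz: y(x) = sum_{n>=0} a_n x^n, so y'(x) = sum_{n>=1} n a_n x^(n-1) and y''(x) = sum_{n>=2} n(n-1) a_n x^(n-2).
Substitute into P(x) y'' + Q(x) y' + R(x) y = 0 with P(x) = 2x^2 + 1, Q(x) = 2x, R(x) = -4, and match powers of x.
Initial conditions: a_0 = 1, a_1 = -1.
Setting the coefficient of each power of x to zero and solving order by order (substituting the coefficients already found):
  x^0: 2 a_2 - 4 a_0 = 0  ->  2 a_2 = 4 a_0 = 4  ->  a_2 = 2
  x^1: 6 a_3 - 2 a_1 = 0  ->  6 a_3 = 2 a_1 = -2  ->  a_3 = -1/3
  x^2: 12 a_4 + 4 a_2 = 0  ->  12 a_4 = -4 a_2 = -8  ->  a_4 = -2/3
  x^3: 20 a_5 + 14 a_3 = 0  ->  20 a_5 = -14 a_3 = 14/3  ->  a_5 = 7/30
Truncated series: y(x) = 1 - x + 2 x^2 - (1/3) x^3 - (2/3) x^4 + (7/30) x^5 + O(x^6).

a_0 = 1; a_1 = -1; a_2 = 2; a_3 = -1/3; a_4 = -2/3; a_5 = 7/30


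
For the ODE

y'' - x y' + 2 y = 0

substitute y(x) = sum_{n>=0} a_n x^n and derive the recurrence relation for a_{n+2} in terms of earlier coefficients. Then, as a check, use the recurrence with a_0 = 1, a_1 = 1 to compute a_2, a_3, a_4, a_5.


Substitute y = sum_n a_n x^n.
y''(x) has coefficient (n+2)(n+1) a_{n+2} at x^n;
-x y'(x) has coefficient -n a_n at x^n (shift);
2 y(x) has coefficient 2 a_n at x^n.
Matching x^n: (n+2)(n+1) a_{n+2} + (-n + 2) a_n = 0.
Thus a_{n+2} = (n - 2) / ((n+1)(n+2)) * a_n.

Check with a_0 = 1, a_1 = 1 (apply the recurrence for n = 0, 1, 2, 3): a_0 = 1, a_1 = 1, a_2 = -1, a_3 = -1/6, a_4 = 0, a_5 = -1/120.

a_(n+2) = (n - 2) / ((n+1)(n+2)) * a_n; check: a_0 = 1, a_1 = 1, a_2 = -1, a_3 = -1/6, a_4 = 0, a_5 = -1/120


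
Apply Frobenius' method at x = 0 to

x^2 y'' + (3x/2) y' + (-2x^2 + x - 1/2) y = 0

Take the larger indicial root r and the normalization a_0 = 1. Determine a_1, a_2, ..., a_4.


Write in Frobenius form y'' + (p(x)/x) y' + (q(x)/x^2) y = 0:
  p(x) = 3/2,  q(x) = -2x^2 + x - 1/2.
Indicial equation: r(r-1) + (3/2) r + (-1/2) = 0 -> roots r_1 = 1/2, r_2 = -1.
Take r = r_1 = 1/2. Let y(x) = x^r sum_{n>=0} a_n x^n with a_0 = 1.
Substitute y = x^r sum a_n x^n and match x^{r+n}. The recurrence is
  D(n) a_n + 1 a_{n-1} - 2 a_{n-2} = 0,  where D(n) = (r+n)(r+n-1) + (3/2)(r+n) + (-1/2).
  a_n = [-1 a_{n-1} + 2 a_{n-2}] / D(n).
Since the indicial polynomial factors as (r - r_1)(r - r_2), D(n) = (r_1 + n - r_1)(r_1 + n - r_2) = n(n + 3/2).
Evaluating step by step (a_0 = 1):
  n = 1: D(1) = 1(1 + 3/2) = 5/2; numerator = -1(1) = -1; a_1 = (-1)/(5/2) = -2/5
  n = 2: D(2) = 2(2 + 3/2) = 7; numerator = -1(-2/5) + 2(1) = 12/5; a_2 = (12/5)/(7) = 12/35
  n = 3: D(3) = 3(3 + 3/2) = 27/2; numerator = -1(12/35) + 2(-2/5) = -8/7; a_3 = (-8/7)/(27/2) = -16/189
  n = 4: D(4) = 4(4 + 3/2) = 22; numerator = -1(-16/189) + 2(12/35) = 104/135; a_4 = (104/135)/(22) = 52/1485

r = 1/2; a_0 = 1; a_1 = -2/5; a_2 = 12/35; a_3 = -16/189; a_4 = 52/1485


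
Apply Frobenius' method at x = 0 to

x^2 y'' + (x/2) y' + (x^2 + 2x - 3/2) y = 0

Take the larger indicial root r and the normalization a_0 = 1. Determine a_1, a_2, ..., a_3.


Write in Frobenius form y'' + (p(x)/x) y' + (q(x)/x^2) y = 0:
  p(x) = 1/2,  q(x) = x^2 + 2x - 3/2.
Indicial equation: r(r-1) + (1/2) r + (-3/2) = 0 -> roots r_1 = 3/2, r_2 = -1.
Take r = r_1 = 3/2. Let y(x) = x^r sum_{n>=0} a_n x^n with a_0 = 1.
Substitute y = x^r sum a_n x^n and match x^{r+n}. The recurrence is
  D(n) a_n + 2 a_{n-1} + 1 a_{n-2} = 0,  where D(n) = (r+n)(r+n-1) + (1/2)(r+n) + (-3/2).
  a_n = [-2 a_{n-1} - 1 a_{n-2}] / D(n).
Since the indicial polynomial factors as (r - r_1)(r - r_2), D(n) = (r_1 + n - r_1)(r_1 + n - r_2) = n(n + 5/2).
Evaluating step by step (a_0 = 1):
  n = 1: D(1) = 1(1 + 5/2) = 7/2; numerator = -2(1) = -2; a_1 = (-2)/(7/2) = -4/7
  n = 2: D(2) = 2(2 + 5/2) = 9; numerator = -2(-4/7) - 1(1) = 1/7; a_2 = (1/7)/(9) = 1/63
  n = 3: D(3) = 3(3 + 5/2) = 33/2; numerator = -2(1/63) - 1(-4/7) = 34/63; a_3 = (34/63)/(33/2) = 68/2079

r = 3/2; a_0 = 1; a_1 = -4/7; a_2 = 1/63; a_3 = 68/2079


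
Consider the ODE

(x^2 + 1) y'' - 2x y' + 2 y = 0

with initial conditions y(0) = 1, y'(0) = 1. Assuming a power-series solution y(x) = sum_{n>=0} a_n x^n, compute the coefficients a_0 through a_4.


Ansatz: y(x) = sum_{n>=0} a_n x^n, so y'(x) = sum_{n>=1} n a_n x^(n-1) and y''(x) = sum_{n>=2} n(n-1) a_n x^(n-2).
Substitute into P(x) y'' + Q(x) y' + R(x) y = 0 with P(x) = x^2 + 1, Q(x) = -2x, R(x) = 2, and match powers of x.
Initial conditions: a_0 = 1, a_1 = 1.
Setting the coefficient of each power of x to zero and solving order by order (substituting the coefficients already found):
  x^0: 2 a_2 + 2 a_0 = 0  ->  2 a_2 = -2 a_0 = -2  ->  a_2 = -1
  x^1: 6 a_3 = 0  ->  a_3 = 0
  x^2: 12 a_4 = 0  ->  a_4 = 0
Truncated series: y(x) = 1 + x - x^2 + O(x^5).

a_0 = 1; a_1 = 1; a_2 = -1; a_3 = 0; a_4 = 0


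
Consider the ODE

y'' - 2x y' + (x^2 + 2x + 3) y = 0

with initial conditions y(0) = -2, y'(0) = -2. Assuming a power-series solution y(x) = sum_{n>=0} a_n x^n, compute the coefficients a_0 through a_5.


Ansatz: y(x) = sum_{n>=0} a_n x^n, so y'(x) = sum_{n>=1} n a_n x^(n-1) and y''(x) = sum_{n>=2} n(n-1) a_n x^(n-2).
Substitute into P(x) y'' + Q(x) y' + R(x) y = 0 with P(x) = 1, Q(x) = -2x, R(x) = x^2 + 2x + 3, and match powers of x.
Initial conditions: a_0 = -2, a_1 = -2.
Setting the coefficient of each power of x to zero and solving order by order (substituting the coefficients already found):
  x^0: 2 a_2 + 3 a_0 = 0  ->  2 a_2 = -3 a_0 = 6  ->  a_2 = 3
  x^1: 6 a_3 + a_1 + 2 a_0 = 0  ->  6 a_3 = -a_1 - 2 a_0 = 6  ->  a_3 = 1
  x^2: 12 a_4 - a_2 + 2 a_1 + a_0 = 0  ->  12 a_4 = a_2 - 2 a_1 - a_0 = 9  ->  a_4 = 3/4
  x^3: 20 a_5 - 3 a_3 + 2 a_2 + a_1 = 0  ->  20 a_5 = 3 a_3 - 2 a_2 - a_1 = -1  ->  a_5 = -1/20
Truncated series: y(x) = -2 - 2 x + 3 x^2 + x^3 + (3/4) x^4 - (1/20) x^5 + O(x^6).

a_0 = -2; a_1 = -2; a_2 = 3; a_3 = 1; a_4 = 3/4; a_5 = -1/20


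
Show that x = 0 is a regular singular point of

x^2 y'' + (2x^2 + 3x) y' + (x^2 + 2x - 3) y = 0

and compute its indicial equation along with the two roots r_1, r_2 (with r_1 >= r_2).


Divide by x^2 to reach normal form y'' + P_1(x) y' + P_2(x) y = 0 with P_1(x) = 2 + 3/x and P_2(x) = 1 + 2/x - 3/x^2.
x = 0 is a singular point because the y'-coefficient 2 + 3/x has a pole at x = 0 and the y-coefficient 1 + 2/x - 3/x^2 has a pole at x = 0.
It is a regular singular point because x P_1(x) = p(x) = 2x + 3 and x^2 P_2(x) = q(x) = x^2 + 2x - 3 are polynomials, hence analytic at x = 0.
p(0) = 3,  q(0) = -3.
Indicial equation: r(r-1) + p(0) r + q(0) = 0, i.e. r^2 + (p(0) - 1) r + q(0) = 0, i.e. r^2 + 2 r - 3 = 0.
Discriminant: (2)^2 - 4(-3) = 16, so r = (-2 ± 4)/2.
Solving: r_1 = 1, r_2 = -3.

indicial: r^2 + 2 r - 3 = 0; roots r_1 = 1, r_2 = -3


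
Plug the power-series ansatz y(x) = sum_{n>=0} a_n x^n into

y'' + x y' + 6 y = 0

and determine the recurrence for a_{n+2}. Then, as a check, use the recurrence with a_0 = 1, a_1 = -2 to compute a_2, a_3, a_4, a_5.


Substitute y = sum_n a_n x^n.
y''(x) has coefficient (n+2)(n+1) a_{n+2} at x^n;
x y'(x) has coefficient n a_n at x^n (shift);
6 y(x) has coefficient 6 a_n at x^n.
Matching x^n: (n+2)(n+1) a_{n+2} + (n + 6) a_n = 0.
Thus a_{n+2} = (-n - 6) / ((n+1)(n+2)) * a_n.

Check with a_0 = 1, a_1 = -2 (apply the recurrence for n = 0, 1, 2, 3): a_0 = 1, a_1 = -2, a_2 = -3, a_3 = 7/3, a_4 = 2, a_5 = -21/20.

a_(n+2) = (-n - 6) / ((n+1)(n+2)) * a_n; check: a_0 = 1, a_1 = -2, a_2 = -3, a_3 = 7/3, a_4 = 2, a_5 = -21/20


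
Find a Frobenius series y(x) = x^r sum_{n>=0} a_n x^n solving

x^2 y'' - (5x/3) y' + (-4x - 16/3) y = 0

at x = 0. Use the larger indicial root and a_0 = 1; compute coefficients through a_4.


Write in Frobenius form y'' + (p(x)/x) y' + (q(x)/x^2) y = 0:
  p(x) = -5/3,  q(x) = -4x - 16/3.
Indicial equation: r(r-1) + (-5/3) r + (-16/3) = 0 -> roots r_1 = 4, r_2 = -4/3.
Take r = r_1 = 4. Let y(x) = x^r sum_{n>=0} a_n x^n with a_0 = 1.
Substitute y = x^r sum a_n x^n and match x^{r+n}. The recurrence is
  D(n) a_n - 4 a_{n-1} = 0,  where D(n) = (r+n)(r+n-1) + (-5/3)(r+n) + (-16/3).
  a_n = 4 / D(n) * a_{n-1}.
Since the indicial polynomial factors as (r - r_1)(r - r_2), D(n) = (r_1 + n - r_1)(r_1 + n - r_2) = n(n + 16/3).
Evaluating step by step (a_0 = 1):
  n = 1: D(1) = 1(1 + 16/3) = 19/3; numerator = 4(1) = 4; a_1 = (4)/(19/3) = 12/19
  n = 2: D(2) = 2(2 + 16/3) = 44/3; numerator = 4(12/19) = 48/19; a_2 = (48/19)/(44/3) = 36/209
  n = 3: D(3) = 3(3 + 16/3) = 25; numerator = 4(36/209) = 144/209; a_3 = (144/209)/(25) = 144/5225
  n = 4: D(4) = 4(4 + 16/3) = 112/3; numerator = 4(144/5225) = 576/5225; a_4 = (576/5225)/(112/3) = 108/36575

r = 4; a_0 = 1; a_1 = 12/19; a_2 = 36/209; a_3 = 144/5225; a_4 = 108/36575
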